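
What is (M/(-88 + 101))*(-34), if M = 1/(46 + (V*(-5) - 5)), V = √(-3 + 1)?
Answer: -1394/22503 - 170*I*√2/22503 ≈ -0.061947 - 0.010684*I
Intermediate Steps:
V = I*√2 (V = √(-2) = I*√2 ≈ 1.4142*I)
M = 1/(41 - 5*I*√2) (M = 1/(46 + ((I*√2)*(-5) - 5)) = 1/(46 + (-5*I*√2 - 5)) = 1/(46 + (-5 - 5*I*√2)) = 1/(41 - 5*I*√2) ≈ 0.023686 + 0.004085*I)
(M/(-88 + 101))*(-34) = ((41/1731 + 5*I*√2/1731)/(-88 + 101))*(-34) = ((41/1731 + 5*I*√2/1731)/13)*(-34) = ((41/1731 + 5*I*√2/1731)*(1/13))*(-34) = (41/22503 + 5*I*√2/22503)*(-34) = -1394/22503 - 170*I*√2/22503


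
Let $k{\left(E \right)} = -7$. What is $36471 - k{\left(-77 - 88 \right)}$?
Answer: $36478$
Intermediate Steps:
$36471 - k{\left(-77 - 88 \right)} = 36471 - -7 = 36471 + 7 = 36478$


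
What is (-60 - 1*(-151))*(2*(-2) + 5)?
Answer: 91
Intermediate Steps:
(-60 - 1*(-151))*(2*(-2) + 5) = (-60 + 151)*(-4 + 5) = 91*1 = 91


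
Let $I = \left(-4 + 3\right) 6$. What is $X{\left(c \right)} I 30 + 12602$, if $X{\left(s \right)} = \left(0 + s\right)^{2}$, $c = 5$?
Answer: $8102$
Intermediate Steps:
$X{\left(s \right)} = s^{2}$
$I = -6$ ($I = \left(-1\right) 6 = -6$)
$X{\left(c \right)} I 30 + 12602 = 5^{2} \left(-6\right) 30 + 12602 = 25 \left(-6\right) 30 + 12602 = \left(-150\right) 30 + 12602 = -4500 + 12602 = 8102$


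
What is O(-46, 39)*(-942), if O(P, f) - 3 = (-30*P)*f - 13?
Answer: -50689020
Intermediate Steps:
O(P, f) = -10 - 30*P*f (O(P, f) = 3 + ((-30*P)*f - 13) = 3 + (-30*P*f - 13) = 3 + (-13 - 30*P*f) = -10 - 30*P*f)
O(-46, 39)*(-942) = (-10 - 30*(-46)*39)*(-942) = (-10 + 53820)*(-942) = 53810*(-942) = -50689020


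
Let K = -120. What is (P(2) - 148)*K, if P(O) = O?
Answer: 17520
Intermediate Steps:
(P(2) - 148)*K = (2 - 148)*(-120) = -146*(-120) = 17520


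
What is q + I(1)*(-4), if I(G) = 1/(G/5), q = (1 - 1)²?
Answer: -20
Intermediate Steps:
q = 0 (q = 0² = 0)
I(G) = 5/G (I(G) = 1/(G*(⅕)) = 1/(G/5) = 5/G)
q + I(1)*(-4) = 0 + (5/1)*(-4) = 0 + (5*1)*(-4) = 0 + 5*(-4) = 0 - 20 = -20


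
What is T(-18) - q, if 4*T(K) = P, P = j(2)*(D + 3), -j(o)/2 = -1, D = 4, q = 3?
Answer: ½ ≈ 0.50000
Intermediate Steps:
j(o) = 2 (j(o) = -2*(-1) = 2)
P = 14 (P = 2*(4 + 3) = 2*7 = 14)
T(K) = 7/2 (T(K) = (¼)*14 = 7/2)
T(-18) - q = 7/2 - 1*3 = 7/2 - 3 = ½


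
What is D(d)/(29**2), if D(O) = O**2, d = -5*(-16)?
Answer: 6400/841 ≈ 7.6100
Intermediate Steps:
d = 80
D(d)/(29**2) = 80**2/(29**2) = 6400/841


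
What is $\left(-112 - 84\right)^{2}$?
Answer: $38416$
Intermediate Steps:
$\left(-112 - 84\right)^{2} = \left(-196\right)^{2} = 38416$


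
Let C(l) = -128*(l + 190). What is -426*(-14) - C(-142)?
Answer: 12108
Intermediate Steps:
C(l) = -24320 - 128*l (C(l) = -128*(190 + l) = -24320 - 128*l)
-426*(-14) - C(-142) = -426*(-14) - (-24320 - 128*(-142)) = 5964 - (-24320 + 18176) = 5964 - 1*(-6144) = 5964 + 6144 = 12108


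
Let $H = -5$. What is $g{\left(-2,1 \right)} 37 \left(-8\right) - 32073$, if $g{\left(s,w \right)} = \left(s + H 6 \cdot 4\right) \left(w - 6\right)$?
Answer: $-212633$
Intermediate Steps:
$g{\left(s,w \right)} = \left(-120 + s\right) \left(-6 + w\right)$ ($g{\left(s,w \right)} = \left(s + \left(-5\right) 6 \cdot 4\right) \left(w - 6\right) = \left(s - 120\right) \left(-6 + w\right) = \left(-120 + s\right) \left(-6 + w\right)$)
$g{\left(-2,1 \right)} 37 \left(-8\right) - 32073 = \left(720 - 120 - -12 - 2\right) 37 \left(-8\right) - 32073 = \left(720 - 120 + 12 - 2\right) 37 \left(-8\right) - 32073 = 610 \cdot 37 \left(-8\right) - 32073 = 22570 \left(-8\right) - 32073 = -180560 - 32073 = -212633$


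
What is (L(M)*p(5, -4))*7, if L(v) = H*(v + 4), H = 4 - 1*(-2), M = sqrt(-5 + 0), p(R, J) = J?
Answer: -672 - 168*I*sqrt(5) ≈ -672.0 - 375.66*I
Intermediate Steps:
M = I*sqrt(5) (M = sqrt(-5) = I*sqrt(5) ≈ 2.2361*I)
H = 6 (H = 4 + 2 = 6)
L(v) = 24 + 6*v (L(v) = 6*(v + 4) = 6*(4 + v) = 24 + 6*v)
(L(M)*p(5, -4))*7 = ((24 + 6*(I*sqrt(5)))*(-4))*7 = ((24 + 6*I*sqrt(5))*(-4))*7 = (-96 - 24*I*sqrt(5))*7 = -672 - 168*I*sqrt(5)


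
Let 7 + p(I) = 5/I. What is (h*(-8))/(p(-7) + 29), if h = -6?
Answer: 336/149 ≈ 2.2550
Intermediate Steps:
p(I) = -7 + 5/I
(h*(-8))/(p(-7) + 29) = (-6*(-8))/((-7 + 5/(-7)) + 29) = 48/((-7 + 5*(-1/7)) + 29) = 48/((-7 - 5/7) + 29) = 48/(-54/7 + 29) = 48/(149/7) = 48*(7/149) = 336/149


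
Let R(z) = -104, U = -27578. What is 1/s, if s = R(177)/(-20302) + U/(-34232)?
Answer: 173744516/140862171 ≈ 1.2334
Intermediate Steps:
s = 140862171/173744516 (s = -104/(-20302) - 27578/(-34232) = -104*(-1/20302) - 27578*(-1/34232) = 52/10151 + 13789/17116 = 140862171/173744516 ≈ 0.81074)
1/s = 1/(140862171/173744516) = 173744516/140862171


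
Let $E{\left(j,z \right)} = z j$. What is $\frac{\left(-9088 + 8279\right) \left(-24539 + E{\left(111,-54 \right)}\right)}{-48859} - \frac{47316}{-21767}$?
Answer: $- \frac{535359142655}{1063513853} \approx -503.39$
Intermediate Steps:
$E{\left(j,z \right)} = j z$
$\frac{\left(-9088 + 8279\right) \left(-24539 + E{\left(111,-54 \right)}\right)}{-48859} - \frac{47316}{-21767} = \frac{\left(-9088 + 8279\right) \left(-24539 + 111 \left(-54\right)\right)}{-48859} - \frac{47316}{-21767} = - 809 \left(-24539 - 5994\right) \left(- \frac{1}{48859}\right) - - \frac{47316}{21767} = \left(-809\right) \left(-30533\right) \left(- \frac{1}{48859}\right) + \frac{47316}{21767} = 24701197 \left(- \frac{1}{48859}\right) + \frac{47316}{21767} = - \frac{24701197}{48859} + \frac{47316}{21767} = - \frac{535359142655}{1063513853}$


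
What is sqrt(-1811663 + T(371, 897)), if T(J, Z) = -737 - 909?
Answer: I*sqrt(1813309) ≈ 1346.6*I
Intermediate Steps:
T(J, Z) = -1646
sqrt(-1811663 + T(371, 897)) = sqrt(-1811663 - 1646) = sqrt(-1813309) = I*sqrt(1813309)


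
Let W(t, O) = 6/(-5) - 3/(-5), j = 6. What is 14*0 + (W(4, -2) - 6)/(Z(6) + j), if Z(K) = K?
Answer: -11/20 ≈ -0.55000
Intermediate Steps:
W(t, O) = -⅗ (W(t, O) = 6*(-⅕) - 3*(-⅕) = -6/5 + ⅗ = -⅗)
14*0 + (W(4, -2) - 6)/(Z(6) + j) = 14*0 + (-⅗ - 6)/(6 + 6) = 0 - 33/5/12 = 0 - 33/5*1/12 = 0 - 11/20 = -11/20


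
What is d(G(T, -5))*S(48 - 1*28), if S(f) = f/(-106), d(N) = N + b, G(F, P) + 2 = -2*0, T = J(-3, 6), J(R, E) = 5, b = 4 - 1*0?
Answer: -20/53 ≈ -0.37736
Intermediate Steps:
b = 4 (b = 4 + 0 = 4)
T = 5
G(F, P) = -2 (G(F, P) = -2 - 2*0 = -2 + 0 = -2)
d(N) = 4 + N (d(N) = N + 4 = 4 + N)
S(f) = -f/106 (S(f) = f*(-1/106) = -f/106)
d(G(T, -5))*S(48 - 1*28) = (4 - 2)*(-(48 - 1*28)/106) = 2*(-(48 - 28)/106) = 2*(-1/106*20) = 2*(-10/53) = -20/53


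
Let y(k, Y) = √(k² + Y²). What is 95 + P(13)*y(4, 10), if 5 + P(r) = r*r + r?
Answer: 95 + 354*√29 ≈ 2001.3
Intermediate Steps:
P(r) = -5 + r + r² (P(r) = -5 + (r*r + r) = -5 + (r² + r) = -5 + (r + r²) = -5 + r + r²)
y(k, Y) = √(Y² + k²)
95 + P(13)*y(4, 10) = 95 + (-5 + 13 + 13²)*√(10² + 4²) = 95 + (-5 + 13 + 169)*√(100 + 16) = 95 + 177*√116 = 95 + 177*(2*√29) = 95 + 354*√29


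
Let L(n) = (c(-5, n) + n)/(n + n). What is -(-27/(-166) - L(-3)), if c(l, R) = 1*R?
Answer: 139/166 ≈ 0.83735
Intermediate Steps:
c(l, R) = R
L(n) = 1 (L(n) = (n + n)/(n + n) = (2*n)/((2*n)) = (2*n)*(1/(2*n)) = 1)
-(-27/(-166) - L(-3)) = -(-27/(-166) - 1*1) = -(-27*(-1/166) - 1) = -(27/166 - 1) = -1*(-139/166) = 139/166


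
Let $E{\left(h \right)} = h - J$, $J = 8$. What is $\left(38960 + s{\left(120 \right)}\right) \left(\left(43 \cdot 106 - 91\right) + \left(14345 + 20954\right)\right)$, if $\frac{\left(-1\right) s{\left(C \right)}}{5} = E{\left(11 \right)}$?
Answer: $1548686870$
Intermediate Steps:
$E{\left(h \right)} = -8 + h$ ($E{\left(h \right)} = h - 8 = -8 + h$)
$s{\left(C \right)} = -15$ ($s{\left(C \right)} = - 5 \left(-8 + 11\right) = \left(-5\right) 3 = -15$)
$\left(38960 + s{\left(120 \right)}\right) \left(\left(43 \cdot 106 - 91\right) + \left(14345 + 20954\right)\right) = \left(38960 - 15\right) \left(\left(43 \cdot 106 - 91\right) + \left(14345 + 20954\right)\right) = 38945 \left(\left(4558 - 91\right) + 35299\right) = 38945 \left(4467 + 35299\right) = 38945 \cdot 39766 = 1548686870$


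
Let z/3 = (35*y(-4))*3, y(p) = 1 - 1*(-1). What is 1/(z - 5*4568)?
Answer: -1/22210 ≈ -4.5025e-5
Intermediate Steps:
y(p) = 2 (y(p) = 1 + 1 = 2)
z = 630 (z = 3*((35*2)*3) = 3*(70*3) = 3*210 = 630)
1/(z - 5*4568) = 1/(630 - 5*4568) = 1/(630 - 22840) = 1/(-22210) = -1/22210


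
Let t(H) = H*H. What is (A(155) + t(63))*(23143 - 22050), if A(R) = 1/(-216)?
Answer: 937032179/216 ≈ 4.3381e+6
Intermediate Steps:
A(R) = -1/216
t(H) = H**2
(A(155) + t(63))*(23143 - 22050) = (-1/216 + 63**2)*(23143 - 22050) = (-1/216 + 3969)*1093 = (857303/216)*1093 = 937032179/216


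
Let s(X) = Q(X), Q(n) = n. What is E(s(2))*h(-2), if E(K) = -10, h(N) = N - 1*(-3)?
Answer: -10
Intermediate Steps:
s(X) = X
h(N) = 3 + N (h(N) = N + 3 = 3 + N)
E(s(2))*h(-2) = -10*(3 - 2) = -10*1 = -10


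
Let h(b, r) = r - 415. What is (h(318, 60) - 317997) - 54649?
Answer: -373001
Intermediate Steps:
h(b, r) = -415 + r
(h(318, 60) - 317997) - 54649 = ((-415 + 60) - 317997) - 54649 = (-355 - 317997) - 54649 = -318352 - 54649 = -373001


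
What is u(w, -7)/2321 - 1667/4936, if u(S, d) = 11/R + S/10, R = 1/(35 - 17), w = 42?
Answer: -14355239/57282280 ≈ -0.25061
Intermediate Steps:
R = 1/18 ≈ 0.055556
u(S, d) = 198 + S/10 (u(S, d) = 11/(1/18) + S/10 = 11*18 + S*(⅒) = 198 + S/10)
u(w, -7)/2321 - 1667/4936 = (198 + (⅒)*42)/2321 - 1667/4936 = (198 + 21/5)*(1/2321) - 1667*1/4936 = (1011/5)*(1/2321) - 1667/4936 = 1011/11605 - 1667/4936 = -14355239/57282280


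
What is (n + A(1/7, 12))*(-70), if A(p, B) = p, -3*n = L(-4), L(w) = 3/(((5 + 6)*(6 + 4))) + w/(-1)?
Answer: 2771/33 ≈ 83.970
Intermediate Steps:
L(w) = 3/110 - w (L(w) = 3/((11*10)) + w*(-1) = 3/110 - w)
n = -443/330 (n = -(3/110 - 1*(-4))/3 = -(3/110 + 4)/3 = -1/3*443/110 = -443/330 ≈ -1.3424)
(n + A(1/7, 12))*(-70) = (-443/330 + 1/7)*(-70) = -2771/2310*(-70) = 2771/33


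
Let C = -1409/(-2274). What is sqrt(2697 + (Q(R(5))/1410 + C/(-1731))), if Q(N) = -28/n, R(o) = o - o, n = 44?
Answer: sqrt(7756654845181795757105)/1695886665 ≈ 51.933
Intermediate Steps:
R(o) = 0
Q(N) = -7/11 (Q(N) = -28/44 = -28*1/44 = -7/11)
C = 1409/2274 (C = -1409*(-1/2274) = 1409/2274 ≈ 0.61961)
sqrt(2697 + (Q(R(5))/1410 + C/(-1731))) = sqrt(2697 + (-7/11/1410 + (1409/2274)/(-1731))) = sqrt(2697 + (-7/11*1/1410 + (1409/2274)*(-1/1731))) = sqrt(2697 + (-7/15510 - 1409/3936294)) = sqrt(2697 - 4117304/5087659995) = sqrt(13721414889211/5087659995) = sqrt(7756654845181795757105)/1695886665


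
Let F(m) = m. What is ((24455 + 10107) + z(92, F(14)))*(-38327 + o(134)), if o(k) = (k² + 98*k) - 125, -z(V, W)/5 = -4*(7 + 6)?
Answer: -256429208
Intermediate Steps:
z(V, W) = 260 (z(V, W) = -(-20)*(7 + 6) = -(-20)*13 = -5*(-52) = 260)
o(k) = -125 + k² + 98*k
((24455 + 10107) + z(92, F(14)))*(-38327 + o(134)) = ((24455 + 10107) + 260)*(-38327 + (-125 + 134² + 98*134)) = (34562 + 260)*(-38327 + (-125 + 17956 + 13132)) = 34822*(-38327 + 30963) = 34822*(-7364) = -256429208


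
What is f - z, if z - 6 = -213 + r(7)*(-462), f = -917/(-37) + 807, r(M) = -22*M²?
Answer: -18388897/37 ≈ -4.9700e+5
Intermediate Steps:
f = 30776/37 (f = -917*(-1/37) + 807 = 917/37 + 807 = 30776/37 ≈ 831.78)
z = 497829 (z = 6 + (-213 - 22*7²*(-462)) = 6 + (-213 - 22*49*(-462)) = 6 + (-213 - 1078*(-462)) = 6 + (-213 + 498036) = 6 + 497823 = 497829)
f - z = 30776/37 - 1*497829 = 30776/37 - 497829 = -18388897/37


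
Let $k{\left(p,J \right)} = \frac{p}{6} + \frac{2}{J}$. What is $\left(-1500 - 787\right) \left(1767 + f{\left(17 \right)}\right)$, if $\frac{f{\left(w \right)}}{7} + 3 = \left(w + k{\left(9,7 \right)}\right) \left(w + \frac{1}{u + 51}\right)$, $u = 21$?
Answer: $- \frac{1311820913}{144} \approx -9.1099 \cdot 10^{6}$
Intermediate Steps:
$k{\left(p,J \right)} = \frac{2}{J} + \frac{p}{6}$ ($k{\left(p,J \right)} = p \frac{1}{6} + \frac{2}{J} = \frac{p}{6} + \frac{2}{J} = \frac{2}{J} + \frac{p}{6}$)
$f{\left(w \right)} = -21 + 7 \left(\frac{1}{72} + w\right) \left(\frac{25}{14} + w\right)$ ($f{\left(w \right)} = -21 + 7 \left(w + \left(\frac{2}{7} + \frac{1}{6} \cdot 9\right)\right) \left(w + \frac{1}{21 + 51}\right) = -21 + 7 \left(w + \left(2 \cdot \frac{1}{7} + \frac{3}{2}\right)\right) \left(w + \frac{1}{72}\right) = -21 + 7 \left(w + \left(\frac{2}{7} + \frac{3}{2}\right)\right) \left(w + \frac{1}{72}\right) = -21 + 7 \left(w + \frac{25}{14}\right) \left(\frac{1}{72} + w\right) = -21 + 7 \left(\frac{25}{14} + w\right) \left(\frac{1}{72} + w\right) = -21 + 7 \left(\frac{1}{72} + w\right) \left(\frac{25}{14} + w\right)$)
$\left(-1500 - 787\right) \left(1767 + f{\left(17 \right)}\right) = \left(-1500 - 787\right) \left(1767 + \left(- \frac{2999}{144} + 7 \cdot 17^{2} + \frac{907}{72} \cdot 17\right)\right) = - 2287 \left(1767 + \left(- \frac{2999}{144} + 7 \cdot 289 + \frac{15419}{72}\right)\right) = - 2287 \left(1767 + \left(- \frac{2999}{144} + 2023 + \frac{15419}{72}\right)\right) = - 2287 \left(1767 + \frac{319151}{144}\right) = \left(-2287\right) \frac{573599}{144} = - \frac{1311820913}{144}$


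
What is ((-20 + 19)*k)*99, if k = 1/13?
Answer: -99/13 ≈ -7.6154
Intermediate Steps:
k = 1/13 ≈ 0.076923
((-20 + 19)*k)*99 = ((-20 + 19)*(1/13))*99 = -1*1/13*99 = -1/13*99 = -99/13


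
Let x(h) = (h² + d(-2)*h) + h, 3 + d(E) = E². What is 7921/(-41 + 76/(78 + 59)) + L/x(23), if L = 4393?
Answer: -26071094/138525 ≈ -188.21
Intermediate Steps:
d(E) = -3 + E²
x(h) = h² + 2*h (x(h) = (h² + (-3 + (-2)²)*h) + h = (h² + (-3 + 4)*h) + h = (h² + 1*h) + h = (h² + h) + h = (h + h²) + h = h² + 2*h)
7921/(-41 + 76/(78 + 59)) + L/x(23) = 7921/(-41 + 76/(78 + 59)) + 4393/((23*(2 + 23))) = 7921/(-41 + 76/137) + 4393/((23*25)) = 7921/(-41 + (1/137)*76) + 4393/575 = 7921/(-41 + 76/137) + 4393*(1/575) = 7921/(-5541/137) + 191/25 = 7921*(-137/5541) + 191/25 = -1085177/5541 + 191/25 = -26071094/138525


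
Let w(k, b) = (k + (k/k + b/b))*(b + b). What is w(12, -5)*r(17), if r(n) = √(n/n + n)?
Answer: -420*√2 ≈ -593.97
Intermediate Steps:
r(n) = √(1 + n)
w(k, b) = 2*b*(2 + k) (w(k, b) = (k + (1 + 1))*(2*b) = (k + 2)*(2*b) = (2 + k)*(2*b) = 2*b*(2 + k))
w(12, -5)*r(17) = (2*(-5)*(2 + 12))*√(1 + 17) = (2*(-5)*14)*√18 = -420*√2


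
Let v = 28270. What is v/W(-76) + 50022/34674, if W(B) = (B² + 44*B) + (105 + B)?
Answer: 183889687/14222119 ≈ 12.930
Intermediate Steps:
W(B) = 105 + B² + 45*B
v/W(-76) + 50022/34674 = 28270/(105 + (-76)² + 45*(-76)) + 50022/34674 = 28270/(105 + 5776 - 3420) + 50022*(1/34674) = 28270/2461 + 8337/5779 = 183889687/14222119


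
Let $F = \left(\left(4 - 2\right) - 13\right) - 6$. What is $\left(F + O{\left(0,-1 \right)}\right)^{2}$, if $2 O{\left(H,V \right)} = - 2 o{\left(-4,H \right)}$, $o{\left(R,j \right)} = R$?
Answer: $169$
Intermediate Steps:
$O{\left(H,V \right)} = 4$ ($O{\left(H,V \right)} = \frac{\left(-2\right) \left(-4\right)}{2} = \frac{1}{2} \cdot 8 = 4$)
$F = -17$ ($F = \left(2 - 13\right) - 6 = -11 - 6 = -17$)
$\left(F + O{\left(0,-1 \right)}\right)^{2} = \left(-17 + 4\right)^{2} = \left(-13\right)^{2} = 169$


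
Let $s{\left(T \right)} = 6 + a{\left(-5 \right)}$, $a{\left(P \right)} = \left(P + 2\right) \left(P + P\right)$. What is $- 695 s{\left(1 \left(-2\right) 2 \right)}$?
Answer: $-25020$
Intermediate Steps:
$a{\left(P \right)} = 2 P \left(2 + P\right)$ ($a{\left(P \right)} = \left(2 + P\right) 2 P = 2 P \left(2 + P\right)$)
$s{\left(T \right)} = 36$ ($s{\left(T \right)} = 6 + 2 \left(-5\right) \left(2 - 5\right) = 6 + 2 \left(-5\right) \left(-3\right) = 6 + 30 = 36$)
$- 695 s{\left(1 \left(-2\right) 2 \right)} = \left(-695\right) 36 = -25020$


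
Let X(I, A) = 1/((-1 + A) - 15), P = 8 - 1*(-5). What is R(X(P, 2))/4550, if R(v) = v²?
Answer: 1/891800 ≈ 1.1213e-6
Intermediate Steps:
P = 13 (P = 8 + 5 = 13)
X(I, A) = 1/(-16 + A)
R(X(P, 2))/4550 = (1/(-16 + 2))²/4550 = (1/(-14))²*(1/4550) = (-1/14)²*(1/4550) = (1/196)*(1/4550) = 1/891800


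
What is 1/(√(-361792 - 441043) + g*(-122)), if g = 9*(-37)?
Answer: 40626/1651274711 - 11*I*√6635/1651274711 ≈ 2.4603e-5 - 5.4262e-7*I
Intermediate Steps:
g = -333
1/(√(-361792 - 441043) + g*(-122)) = 1/(√(-361792 - 441043) - 333*(-122)) = 1/(√(-802835) + 40626) = 1/(11*I*√6635 + 40626) = 1/(40626 + 11*I*√6635)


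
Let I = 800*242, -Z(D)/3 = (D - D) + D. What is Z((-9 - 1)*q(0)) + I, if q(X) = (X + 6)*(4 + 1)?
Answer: 194500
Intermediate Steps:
q(X) = 30 + 5*X (q(X) = (6 + X)*5 = 30 + 5*X)
Z(D) = -3*D (Z(D) = -3*((D - D) + D) = -3*(0 + D) = -3*D)
I = 193600
Z((-9 - 1)*q(0)) + I = -3*(-9 - 1)*(30 + 5*0) + 193600 = -(-30)*(30 + 0) + 193600 = -(-30)*30 + 193600 = -3*(-300) + 193600 = 900 + 193600 = 194500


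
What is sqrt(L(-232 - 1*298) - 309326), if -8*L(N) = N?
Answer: I*sqrt(1237039)/2 ≈ 556.11*I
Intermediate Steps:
L(N) = -N/8
sqrt(L(-232 - 1*298) - 309326) = sqrt(-(-232 - 1*298)/8 - 309326) = sqrt(-(-232 - 298)/8 - 309326) = sqrt(-1/8*(-530) - 309326) = sqrt(265/4 - 309326) = sqrt(-1237039/4) = I*sqrt(1237039)/2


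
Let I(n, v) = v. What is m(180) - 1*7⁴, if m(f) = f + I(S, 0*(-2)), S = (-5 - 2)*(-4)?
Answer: -2221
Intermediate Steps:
S = 28 (S = -7*(-4) = 28)
m(f) = f (m(f) = f + 0*(-2) = f + 0 = f)
m(180) - 1*7⁴ = 180 - 1*7⁴ = 180 - 1*2401 = 180 - 2401 = -2221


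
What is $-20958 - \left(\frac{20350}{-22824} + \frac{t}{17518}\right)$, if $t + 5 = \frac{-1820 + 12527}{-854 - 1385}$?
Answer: $- \frac{4690311978529109}{223805308212} \approx -20957.0$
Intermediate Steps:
$t = - \frac{21902}{2239}$ ($t = -5 + \frac{-1820 + 12527}{-854 - 1385} = -5 + \frac{10707}{-2239} = -5 + 10707 \left(- \frac{1}{2239}\right) = -5 - \frac{10707}{2239} = - \frac{21902}{2239} \approx -9.782$)
$-20958 - \left(\frac{20350}{-22824} + \frac{t}{17518}\right) = -20958 - \left(\frac{20350}{-22824} - \frac{21902}{2239 \cdot 17518}\right) = -20958 - \left(20350 \left(- \frac{1}{22824}\right) - \frac{10951}{19611401}\right) = -20958 - \left(- \frac{10175}{11412} - \frac{10951}{19611401}\right) = -20958 - - \frac{199670977987}{223805308212} = -20958 + \frac{199670977987}{223805308212} = - \frac{4690311978529109}{223805308212}$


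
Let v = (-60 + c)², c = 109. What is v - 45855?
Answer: -43454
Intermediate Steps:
v = 2401 (v = (-60 + 109)² = 49² = 2401)
v - 45855 = 2401 - 45855 = -43454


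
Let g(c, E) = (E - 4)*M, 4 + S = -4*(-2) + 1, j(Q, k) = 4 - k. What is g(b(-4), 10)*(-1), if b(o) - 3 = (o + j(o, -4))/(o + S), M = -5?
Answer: 30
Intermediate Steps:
S = 5 (S = -4 + (-4*(-2) + 1) = -4 + (8 + 1) = -4 + 9 = 5)
b(o) = 3 + (8 + o)/(5 + o) (b(o) = 3 + (o + (4 - 1*(-4)))/(o + 5) = 3 + (o + (4 + 4))/(5 + o) = 3 + (o + 8)/(5 + o) = 3 + (8 + o)/(5 + o))
g(c, E) = 20 - 5*E (g(c, E) = (E - 4)*(-5) = (-4 + E)*(-5) = 20 - 5*E)
g(b(-4), 10)*(-1) = (20 - 5*10)*(-1) = (20 - 50)*(-1) = -30*(-1) = 30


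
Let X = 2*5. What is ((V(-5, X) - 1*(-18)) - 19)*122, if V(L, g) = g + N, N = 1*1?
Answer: 1220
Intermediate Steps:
X = 10
N = 1
V(L, g) = 1 + g (V(L, g) = g + 1 = 1 + g)
((V(-5, X) - 1*(-18)) - 19)*122 = (((1 + 10) - 1*(-18)) - 19)*122 = ((11 + 18) - 19)*122 = (29 - 19)*122 = 10*122 = 1220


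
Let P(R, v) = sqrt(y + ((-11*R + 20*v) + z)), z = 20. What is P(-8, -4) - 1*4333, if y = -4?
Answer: -4333 + 2*sqrt(6) ≈ -4328.1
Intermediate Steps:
P(R, v) = sqrt(16 - 11*R + 20*v) (P(R, v) = sqrt(-4 + ((-11*R + 20*v) + 20)) = sqrt(-4 + (20 - 11*R + 20*v)) = sqrt(16 - 11*R + 20*v))
P(-8, -4) - 1*4333 = sqrt(16 - 11*(-8) + 20*(-4)) - 1*4333 = sqrt(16 + 88 - 80) - 4333 = sqrt(24) - 4333 = 2*sqrt(6) - 4333 = -4333 + 2*sqrt(6)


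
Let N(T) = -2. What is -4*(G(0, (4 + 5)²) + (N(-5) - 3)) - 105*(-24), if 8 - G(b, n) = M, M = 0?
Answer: 2508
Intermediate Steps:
G(b, n) = 8 (G(b, n) = 8 - 1*0 = 8 + 0 = 8)
-4*(G(0, (4 + 5)²) + (N(-5) - 3)) - 105*(-24) = -4*(8 + (-2 - 3)) - 105*(-24) = -4*(8 - 5) + 2520 = -4*3 + 2520 = -12 + 2520 = 2508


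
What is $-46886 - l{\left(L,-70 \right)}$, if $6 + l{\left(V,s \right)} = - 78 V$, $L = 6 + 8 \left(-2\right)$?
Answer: $-47660$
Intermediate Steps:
$L = -10$ ($L = 6 - 16 = -10$)
$l{\left(V,s \right)} = -6 - 78 V$
$-46886 - l{\left(L,-70 \right)} = -46886 - \left(-6 - -780\right) = -46886 - \left(-6 + 780\right) = -46886 - 774 = -47660$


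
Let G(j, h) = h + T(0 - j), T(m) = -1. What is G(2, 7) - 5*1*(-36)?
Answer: 186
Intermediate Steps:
G(j, h) = -1 + h (G(j, h) = h - 1 = -1 + h)
G(2, 7) - 5*1*(-36) = (-1 + 7) - 5*1*(-36) = 6 - 5*(-36) = 6 + 180 = 186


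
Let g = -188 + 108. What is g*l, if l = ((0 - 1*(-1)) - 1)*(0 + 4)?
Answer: 0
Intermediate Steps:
g = -80
l = 0 (l = ((0 + 1) - 1)*4 = (1 - 1)*4 = 0*4 = 0)
g*l = -80*0 = 0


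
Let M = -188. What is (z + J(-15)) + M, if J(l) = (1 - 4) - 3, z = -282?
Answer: -476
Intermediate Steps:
J(l) = -6 (J(l) = -3 - 3 = -6)
(z + J(-15)) + M = (-282 - 6) - 188 = -288 - 188 = -476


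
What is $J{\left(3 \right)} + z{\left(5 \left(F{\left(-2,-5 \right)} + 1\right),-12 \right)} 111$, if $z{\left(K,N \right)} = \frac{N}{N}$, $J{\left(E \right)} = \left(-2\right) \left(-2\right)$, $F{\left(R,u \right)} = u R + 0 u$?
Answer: $115$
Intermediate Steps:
$F{\left(R,u \right)} = R u$ ($F{\left(R,u \right)} = R u + 0 = R u$)
$J{\left(E \right)} = 4$
$z{\left(K,N \right)} = 1$
$J{\left(3 \right)} + z{\left(5 \left(F{\left(-2,-5 \right)} + 1\right),-12 \right)} 111 = 4 + 1 \cdot 111 = 4 + 111 = 115$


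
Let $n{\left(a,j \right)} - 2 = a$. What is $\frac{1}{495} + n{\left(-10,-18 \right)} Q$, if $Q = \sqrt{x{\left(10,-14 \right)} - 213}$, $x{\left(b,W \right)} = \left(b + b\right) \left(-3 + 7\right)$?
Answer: $\frac{1}{495} - 8 i \sqrt{133} \approx 0.0020202 - 92.26 i$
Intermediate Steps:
$n{\left(a,j \right)} = 2 + a$
$x{\left(b,W \right)} = 8 b$ ($x{\left(b,W \right)} = 2 b 4 = 8 b$)
$Q = i \sqrt{133}$ ($Q = \sqrt{8 \cdot 10 - 213} = \sqrt{80 - 213} = \sqrt{-133} = i \sqrt{133} \approx 11.533 i$)
$\frac{1}{495} + n{\left(-10,-18 \right)} Q = \frac{1}{495} + \left(2 - 10\right) i \sqrt{133} = \frac{1}{495} - 8 i \sqrt{133}$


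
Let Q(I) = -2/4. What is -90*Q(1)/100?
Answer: 9/20 ≈ 0.45000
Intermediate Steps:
Q(I) = -½ (Q(I) = -2*¼ = -½)
-90*Q(1)/100 = -(-45)/100 = -90*(-1/200) = 9/20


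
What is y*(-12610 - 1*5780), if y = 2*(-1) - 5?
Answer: 128730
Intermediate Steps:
y = -7 (y = -2 - 5 = -7)
y*(-12610 - 1*5780) = -7*(-12610 - 1*5780) = -7*(-12610 - 5780) = -7*(-18390) = 128730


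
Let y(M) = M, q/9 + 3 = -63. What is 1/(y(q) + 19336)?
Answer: 1/18742 ≈ 5.3356e-5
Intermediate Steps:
q = -594 (q = -27 + 9*(-63) = -27 - 567 = -594)
1/(y(q) + 19336) = 1/(-594 + 19336) = 1/18742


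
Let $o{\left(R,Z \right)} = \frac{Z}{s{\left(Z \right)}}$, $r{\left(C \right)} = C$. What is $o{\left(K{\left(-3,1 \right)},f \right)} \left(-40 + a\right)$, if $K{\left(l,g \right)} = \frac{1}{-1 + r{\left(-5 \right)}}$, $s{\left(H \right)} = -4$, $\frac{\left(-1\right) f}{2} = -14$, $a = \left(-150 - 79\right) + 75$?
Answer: $1358$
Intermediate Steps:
$a = -154$ ($a = -229 + 75 = -154$)
$f = 28$ ($f = \left(-2\right) \left(-14\right) = 28$)
$K{\left(l,g \right)} = - \frac{1}{6}$ ($K{\left(l,g \right)} = \frac{1}{-1 - 5} = \frac{1}{-6} = - \frac{1}{6}$)
$o{\left(R,Z \right)} = - \frac{Z}{4}$ ($o{\left(R,Z \right)} = \frac{Z}{-4} = Z \left(- \frac{1}{4}\right) = - \frac{Z}{4}$)
$o{\left(K{\left(-3,1 \right)},f \right)} \left(-40 + a\right) = \left(- \frac{1}{4}\right) 28 \left(-40 - 154\right) = \left(-7\right) \left(-194\right) = 1358$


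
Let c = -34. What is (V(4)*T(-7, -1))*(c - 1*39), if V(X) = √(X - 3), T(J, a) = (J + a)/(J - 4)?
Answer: -584/11 ≈ -53.091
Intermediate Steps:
T(J, a) = (J + a)/(-4 + J)
V(X) = √(-3 + X)
(V(4)*T(-7, -1))*(c - 1*39) = (√(-3 + 4)*((-7 - 1)/(-4 - 7)))*(-34 - 1*39) = (√1*(-8/(-11)))*(-34 - 39) = (1*(-1/11*(-8)))*(-73) = (1*(8/11))*(-73) = (8/11)*(-73) = -584/11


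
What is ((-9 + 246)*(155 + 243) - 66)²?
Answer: 8884947600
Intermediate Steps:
((-9 + 246)*(155 + 243) - 66)² = (237*398 - 66)² = (94326 - 66)² = 94260² = 8884947600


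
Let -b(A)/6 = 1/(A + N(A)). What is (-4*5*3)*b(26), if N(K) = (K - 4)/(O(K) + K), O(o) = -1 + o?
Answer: 4590/337 ≈ 13.620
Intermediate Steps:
N(K) = (-4 + K)/(-1 + 2*K) (N(K) = (K - 4)/((-1 + K) + K) = (-4 + K)/(-1 + 2*K))
b(A) = -6/(A + (-4 + A)/(-1 + 2*A))
(-4*5*3)*b(26) = (-4*5*3)*(3*(1 - 2*26)/(-2 + 26²)) = (-20*3)*(3*(1 - 52)/(-2 + 676)) = -180*(-51)/674 = -60*(-153/674) = 4590/337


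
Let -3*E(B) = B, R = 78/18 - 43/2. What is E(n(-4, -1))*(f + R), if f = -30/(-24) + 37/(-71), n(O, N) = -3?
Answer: -14005/852 ≈ -16.438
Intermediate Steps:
R = -103/6 (R = 78*(1/18) - 43*½ = 13/3 - 43/2 = -103/6 ≈ -17.167)
E(B) = -B/3
f = 207/284 (f = -30*(-1/24) + 37*(-1/71) = 5/4 - 37/71 = 207/284 ≈ 0.72887)
E(n(-4, -1))*(f + R) = (-⅓*(-3))*(207/284 - 103/6) = 1*(-14005/852) = -14005/852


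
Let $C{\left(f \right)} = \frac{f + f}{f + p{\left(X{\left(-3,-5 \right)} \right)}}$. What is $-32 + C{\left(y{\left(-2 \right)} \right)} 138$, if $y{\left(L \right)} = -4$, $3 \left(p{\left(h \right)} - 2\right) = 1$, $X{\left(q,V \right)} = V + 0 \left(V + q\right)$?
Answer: $\frac{3152}{5} \approx 630.4$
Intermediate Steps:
$X{\left(q,V \right)} = V$ ($X{\left(q,V \right)} = V + 0 = V$)
$p{\left(h \right)} = \frac{7}{3}$ ($p{\left(h \right)} = 2 + \frac{1}{3} \cdot 1 = 2 + \frac{1}{3} = \frac{7}{3}$)
$C{\left(f \right)} = \frac{2 f}{\frac{7}{3} + f}$ ($C{\left(f \right)} = \frac{f + f}{f + \frac{7}{3}} = \frac{2 f}{\frac{7}{3} + f}$)
$-32 + C{\left(y{\left(-2 \right)} \right)} 138 = -32 + 6 \left(-4\right) \frac{1}{7 + 3 \left(-4\right)} 138 = -32 + 6 \left(-4\right) \frac{1}{7 - 12} \cdot 138 = -32 + 6 \left(-4\right) \frac{1}{-5} \cdot 138 = -32 + 6 \left(-4\right) \left(- \frac{1}{5}\right) 138 = -32 + \frac{24}{5} \cdot 138 = -32 + \frac{3312}{5} = \frac{3152}{5}$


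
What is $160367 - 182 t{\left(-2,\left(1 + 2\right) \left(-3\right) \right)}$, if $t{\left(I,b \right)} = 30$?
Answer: $154907$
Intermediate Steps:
$160367 - 182 t{\left(-2,\left(1 + 2\right) \left(-3\right) \right)} = 160367 - 5460 = 154907$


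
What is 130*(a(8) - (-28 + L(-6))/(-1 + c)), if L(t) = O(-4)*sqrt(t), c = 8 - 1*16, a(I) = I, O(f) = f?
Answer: 5720/9 - 520*I*sqrt(6)/9 ≈ 635.56 - 141.53*I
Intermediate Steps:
c = -8 (c = 8 - 16 = -8)
L(t) = -4*sqrt(t)
130*(a(8) - (-28 + L(-6))/(-1 + c)) = 130*(8 - (-28 - 4*I*sqrt(6))/(-1 - 8)) = 130*(8 - (-28 - 4*I*sqrt(6))/(-9)) = 130*(8 - (-28 - 4*I*sqrt(6))*(-1)/9) = 130*(8 - (28/9 + 4*I*sqrt(6)/9)) = 130*(8 + (-28/9 - 4*I*sqrt(6)/9)) = 130*(44/9 - 4*I*sqrt(6)/9) = 5720/9 - 520*I*sqrt(6)/9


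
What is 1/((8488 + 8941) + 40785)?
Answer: 1/58214 ≈ 1.7178e-5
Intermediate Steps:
1/((8488 + 8941) + 40785) = 1/(17429 + 40785) = 1/58214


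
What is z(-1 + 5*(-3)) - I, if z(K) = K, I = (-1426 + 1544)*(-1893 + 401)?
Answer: 176040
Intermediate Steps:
I = -176056 (I = 118*(-1492) = -176056)
z(-1 + 5*(-3)) - I = (-1 + 5*(-3)) - 1*(-176056) = (-1 - 15) + 176056 = -16 + 176056 = 176040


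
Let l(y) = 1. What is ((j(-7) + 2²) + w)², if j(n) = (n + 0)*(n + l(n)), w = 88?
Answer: 17956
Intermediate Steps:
j(n) = n*(1 + n) (j(n) = (n + 0)*(n + 1) = n*(1 + n))
((j(-7) + 2²) + w)² = ((-7*(1 - 7) + 2²) + 88)² = ((-7*(-6) + 4) + 88)² = ((42 + 4) + 88)² = (46 + 88)² = 134² = 17956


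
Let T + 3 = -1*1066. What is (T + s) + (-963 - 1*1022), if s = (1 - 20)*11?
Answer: -3263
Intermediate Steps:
T = -1069 (T = -3 - 1*1066 = -3 - 1066 = -1069)
s = -209 (s = -19*11 = -209)
(T + s) + (-963 - 1*1022) = (-1069 - 209) + (-963 - 1*1022) = -1278 + (-963 - 1022) = -1278 - 1985 = -3263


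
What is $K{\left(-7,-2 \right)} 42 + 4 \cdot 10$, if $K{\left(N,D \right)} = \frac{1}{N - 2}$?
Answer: $\frac{106}{3} \approx 35.333$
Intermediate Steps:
$K{\left(N,D \right)} = \frac{1}{-2 + N}$
$K{\left(-7,-2 \right)} 42 + 4 \cdot 10 = \frac{1}{-2 - 7} \cdot 42 + 4 \cdot 10 = \frac{1}{-9} \cdot 42 + 40 = \left(- \frac{1}{9}\right) 42 + 40 = - \frac{14}{3} + 40 = \frac{106}{3}$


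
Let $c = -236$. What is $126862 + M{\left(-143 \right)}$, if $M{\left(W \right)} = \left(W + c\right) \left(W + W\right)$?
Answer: $235256$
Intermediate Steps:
$M{\left(W \right)} = 2 W \left(-236 + W\right)$ ($M{\left(W \right)} = \left(W - 236\right) \left(W + W\right) = \left(-236 + W\right) 2 W = 2 W \left(-236 + W\right)$)
$126862 + M{\left(-143 \right)} = 126862 + 2 \left(-143\right) \left(-236 - 143\right) = 126862 + 2 \left(-143\right) \left(-379\right) = 126862 + 108394 = 235256$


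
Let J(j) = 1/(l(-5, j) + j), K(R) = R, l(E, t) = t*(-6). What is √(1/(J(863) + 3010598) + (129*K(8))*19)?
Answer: √3309027952853369445307123/12990730369 ≈ 140.03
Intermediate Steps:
l(E, t) = -6*t
J(j) = -1/(5*j) (J(j) = 1/(-6*j + j) = 1/(-5*j) = -1/(5*j))
√(1/(J(863) + 3010598) + (129*K(8))*19) = √(1/(-⅕/863 + 3010598) + (129*8)*19) = √(1/(-⅕*1/863 + 3010598) + 1032*19) = √(1/(-1/4315 + 3010598) + 19608) = √(1/(12990730369/4315) + 19608) = √(4315/12990730369 + 19608) = √(254722241079667/12990730369) = √3309027952853369445307123/12990730369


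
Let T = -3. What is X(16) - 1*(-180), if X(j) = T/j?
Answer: 2877/16 ≈ 179.81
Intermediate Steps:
X(j) = -3/j
X(16) - 1*(-180) = -3/16 - 1*(-180) = -3*1/16 + 180 = -3/16 + 180 = 2877/16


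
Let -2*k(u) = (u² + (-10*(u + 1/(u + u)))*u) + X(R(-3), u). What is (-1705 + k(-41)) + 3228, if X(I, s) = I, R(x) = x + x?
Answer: 9093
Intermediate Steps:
R(x) = 2*x
k(u) = 3 - u²/2 - u*(-10*u - 5/u)/2 (k(u) = -((u² + (-10*(u + 1/(u + u)))*u) + 2*(-3))/2 = -((u² + (-10*(u + 1/(2*u)))*u) - 6)/2 = -((u² + (-10*u - 5/u)*u) - 6)/2 = -((u² + u*(-10*u - 5/u)) - 6)/2 = -(-6 + u² + u*(-10*u - 5/u))/2 = 3 - u²/2 - u*(-10*u - 5/u)/2)
(-1705 + k(-41)) + 3228 = (-1705 + (11/2 + (9/2)*(-41)²)) + 3228 = (-1705 + (11/2 + (9/2)*1681)) + 3228 = (-1705 + (11/2 + 15129/2)) + 3228 = (-1705 + 7570) + 3228 = 5865 + 3228 = 9093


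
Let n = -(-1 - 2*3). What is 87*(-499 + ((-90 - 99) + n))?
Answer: -59247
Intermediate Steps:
n = 7 (n = -(-1 - 6) = -1*(-7) = 7)
87*(-499 + ((-90 - 99) + n)) = 87*(-499 + ((-90 - 99) + 7)) = 87*(-499 + (-189 + 7)) = 87*(-499 - 182) = 87*(-681) = -59247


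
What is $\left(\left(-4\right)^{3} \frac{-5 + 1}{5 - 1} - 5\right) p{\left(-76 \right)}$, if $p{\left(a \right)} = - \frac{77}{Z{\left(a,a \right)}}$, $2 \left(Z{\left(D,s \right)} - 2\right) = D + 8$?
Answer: $\frac{4543}{32} \approx 141.97$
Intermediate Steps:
$Z{\left(D,s \right)} = 6 + \frac{D}{2}$ ($Z{\left(D,s \right)} = 2 + \frac{D + 8}{2} = 2 + \frac{8 + D}{2} = 2 + \left(4 + \frac{D}{2}\right) = 6 + \frac{D}{2}$)
$p{\left(a \right)} = - \frac{77}{6 + \frac{a}{2}}$
$\left(\left(-4\right)^{3} \frac{-5 + 1}{5 - 1} - 5\right) p{\left(-76 \right)} = \left(\left(-4\right)^{3} \frac{-5 + 1}{5 - 1} - 5\right) \left(- \frac{154}{12 - 76}\right) = \left(- 64 \left(- \frac{4}{4}\right) - 5\right) \left(- \frac{154}{-64}\right) = \left(- 64 \left(\left(-4\right) \frac{1}{4}\right) - 5\right) \left(\left(-154\right) \left(- \frac{1}{64}\right)\right) = \left(\left(-64\right) \left(-1\right) - 5\right) \frac{77}{32} = \left(64 - 5\right) \frac{77}{32} = 59 \cdot \frac{77}{32} = \frac{4543}{32}$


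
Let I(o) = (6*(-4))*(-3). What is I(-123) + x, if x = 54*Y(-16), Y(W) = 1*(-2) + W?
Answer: -900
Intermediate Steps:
Y(W) = -2 + W
I(o) = 72 (I(o) = -24*(-3) = 72)
x = -972 (x = 54*(-2 - 16) = 54*(-18) = -972)
I(-123) + x = 72 - 972 = -900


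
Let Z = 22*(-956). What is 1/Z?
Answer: -1/21032 ≈ -4.7547e-5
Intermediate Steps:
Z = -21032
1/Z = 1/(-21032) = -1/21032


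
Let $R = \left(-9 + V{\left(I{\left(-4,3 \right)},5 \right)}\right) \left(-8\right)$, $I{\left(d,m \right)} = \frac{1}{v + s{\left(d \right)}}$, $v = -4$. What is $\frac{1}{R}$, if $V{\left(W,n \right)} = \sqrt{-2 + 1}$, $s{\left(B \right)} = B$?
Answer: $\frac{9}{656} + \frac{i}{656} \approx 0.01372 + 0.0015244 i$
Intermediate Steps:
$I{\left(d,m \right)} = \frac{1}{-4 + d}$
$V{\left(W,n \right)} = i$ ($V{\left(W,n \right)} = \sqrt{-1} = i$)
$R = 72 - 8 i$ ($R = \left(-9 + i\right) \left(-8\right) = 72 - 8 i \approx 72.0 - 8.0 i$)
$\frac{1}{R} = \frac{1}{72 - 8 i} = \frac{72 + 8 i}{5248}$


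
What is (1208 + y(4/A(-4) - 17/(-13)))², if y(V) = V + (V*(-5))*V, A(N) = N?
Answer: 41666607376/28561 ≈ 1.4589e+6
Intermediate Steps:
y(V) = V - 5*V² (y(V) = V + (-5*V)*V = V - 5*V²)
(1208 + y(4/A(-4) - 17/(-13)))² = (1208 + (4/(-4) - 17/(-13))*(1 - 5*(4/(-4) - 17/(-13))))² = (1208 + (4*(-¼) - 17*(-1/13))*(1 - 5*(4*(-¼) - 17*(-1/13))))² = (1208 + (-1 + 17/13)*(1 - 5*(-1 + 17/13)))² = (1208 + 4*(1 - 5*4/13)/13)² = (1208 + 4*(1 - 20/13)/13)² = (1208 + (4/13)*(-7/13))² = (1208 - 28/169)² = (204124/169)² = 41666607376/28561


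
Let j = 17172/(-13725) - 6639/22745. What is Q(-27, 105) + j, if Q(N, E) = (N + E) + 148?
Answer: 1557108463/6937225 ≈ 224.46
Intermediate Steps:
Q(N, E) = 148 + E + N (Q(N, E) = (E + N) + 148 = 148 + E + N)
j = -10704387/6937225 (j = 17172*(-1/13725) - 6639*1/22745 = -1908/1525 - 6639/22745 = -10704387/6937225 ≈ -1.5430)
Q(-27, 105) + j = (148 + 105 - 27) - 10704387/6937225 = 226 - 10704387/6937225 = 1557108463/6937225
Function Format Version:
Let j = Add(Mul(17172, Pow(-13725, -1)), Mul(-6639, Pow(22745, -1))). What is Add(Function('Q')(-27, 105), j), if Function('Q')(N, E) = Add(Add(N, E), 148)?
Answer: Rational(1557108463, 6937225) ≈ 224.46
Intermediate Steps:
Function('Q')(N, E) = Add(148, E, N) (Function('Q')(N, E) = Add(Add(E, N), 148) = Add(148, E, N))
j = Rational(-10704387, 6937225) (j = Add(Mul(17172, Rational(-1, 13725)), Mul(-6639, Rational(1, 22745))) = Add(Rational(-1908, 1525), Rational(-6639, 22745)) = Rational(-10704387, 6937225) ≈ -1.5430)
Add(Function('Q')(-27, 105), j) = Add(Add(148, 105, -27), Rational(-10704387, 6937225)) = Add(226, Rational(-10704387, 6937225)) = Rational(1557108463, 6937225)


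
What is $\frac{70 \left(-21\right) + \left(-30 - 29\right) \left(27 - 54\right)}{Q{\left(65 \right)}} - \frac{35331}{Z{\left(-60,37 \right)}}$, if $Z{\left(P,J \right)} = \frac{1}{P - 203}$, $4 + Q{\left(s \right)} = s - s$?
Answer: $\frac{37168089}{4} \approx 9.292 \cdot 10^{6}$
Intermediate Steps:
$Q{\left(s \right)} = -4$ ($Q{\left(s \right)} = -4 + \left(s - s\right) = -4 + 0 = -4$)
$Z{\left(P,J \right)} = \frac{1}{-203 + P}$
$\frac{70 \left(-21\right) + \left(-30 - 29\right) \left(27 - 54\right)}{Q{\left(65 \right)}} - \frac{35331}{Z{\left(-60,37 \right)}} = \frac{70 \left(-21\right) + \left(-30 - 29\right) \left(27 - 54\right)}{-4} - \frac{35331}{\frac{1}{-203 - 60}} = \left(-1470 - -1593\right) \left(- \frac{1}{4}\right) - \frac{35331}{\frac{1}{-263}} = \left(-1470 + 1593\right) \left(- \frac{1}{4}\right) - \frac{35331}{- \frac{1}{263}} = 123 \left(- \frac{1}{4}\right) - -9292053 = - \frac{123}{4} + 9292053 = \frac{37168089}{4}$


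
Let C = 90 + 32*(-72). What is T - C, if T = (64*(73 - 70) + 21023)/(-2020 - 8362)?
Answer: 22964533/10382 ≈ 2212.0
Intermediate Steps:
T = -21215/10382 (T = (64*3 + 21023)/(-10382) = (192 + 21023)*(-1/10382) = 21215*(-1/10382) = -21215/10382 ≈ -2.0434)
C = -2214 (C = 90 - 2304 = -2214)
T - C = -21215/10382 - 1*(-2214) = -21215/10382 + 2214 = 22964533/10382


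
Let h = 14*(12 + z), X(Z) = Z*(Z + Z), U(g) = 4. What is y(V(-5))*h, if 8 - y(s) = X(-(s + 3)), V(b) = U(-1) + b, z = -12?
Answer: 0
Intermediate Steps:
X(Z) = 2*Z² (X(Z) = Z*(2*Z) = 2*Z²)
V(b) = 4 + b
y(s) = 8 - 2*(-3 - s)² (y(s) = 8 - 2*(-(s + 3))² = 8 - 2*(-(3 + s))² = 8 - 2*(-3 - s)²)
h = 0 (h = 14*(12 - 12) = 14*0 = 0)
y(V(-5))*h = (8 - 2*(3 + (4 - 5))²)*0 = (8 - 2*(3 - 1)²)*0 = (8 - 2*2²)*0 = (8 - 2*4)*0 = (8 - 8)*0 = 0*0 = 0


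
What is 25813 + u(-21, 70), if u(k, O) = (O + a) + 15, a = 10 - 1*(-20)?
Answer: 25928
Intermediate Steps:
a = 30 (a = 10 + 20 = 30)
u(k, O) = 45 + O (u(k, O) = (O + 30) + 15 = (30 + O) + 15 = 45 + O)
25813 + u(-21, 70) = 25813 + (45 + 70) = 25813 + 115 = 25928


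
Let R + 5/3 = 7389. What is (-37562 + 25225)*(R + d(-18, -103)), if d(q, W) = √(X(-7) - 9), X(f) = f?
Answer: -273412594/3 - 49348*I ≈ -9.1138e+7 - 49348.0*I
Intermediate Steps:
R = 22162/3 (R = -5/3 + 7389 = 22162/3 ≈ 7387.3)
d(q, W) = 4*I (d(q, W) = √(-7 - 9) = √(-16) = 4*I)
(-37562 + 25225)*(R + d(-18, -103)) = (-37562 + 25225)*(22162/3 + 4*I) = -12337*(22162/3 + 4*I) = -273412594/3 - 49348*I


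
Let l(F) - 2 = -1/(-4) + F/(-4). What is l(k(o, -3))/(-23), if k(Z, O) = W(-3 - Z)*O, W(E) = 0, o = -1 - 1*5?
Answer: -9/92 ≈ -0.097826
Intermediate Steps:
o = -6 (o = -1 - 5 = -6)
k(Z, O) = 0 (k(Z, O) = 0*O = 0)
l(F) = 9/4 - F/4 (l(F) = 2 + (-1/(-4) + F/(-4)) = 2 + (-1*(-¼) + F*(-¼)) = 2 + (¼ - F/4) = 9/4 - F/4)
l(k(o, -3))/(-23) = (9/4 - ¼*0)/(-23) = -(9/4 + 0)/23 = -1/23*9/4 = -9/92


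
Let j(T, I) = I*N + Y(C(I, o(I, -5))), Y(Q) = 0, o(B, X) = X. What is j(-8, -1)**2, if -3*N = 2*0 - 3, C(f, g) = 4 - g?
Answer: 1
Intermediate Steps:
N = 1 (N = -(2*0 - 3)/3 = -(0 - 3)/3 = -1/3*(-3) = 1)
j(T, I) = I (j(T, I) = I*1 + 0 = I + 0 = I)
j(-8, -1)**2 = (-1)**2 = 1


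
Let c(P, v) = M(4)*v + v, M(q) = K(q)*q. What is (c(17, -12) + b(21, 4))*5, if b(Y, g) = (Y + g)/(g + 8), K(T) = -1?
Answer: 2285/12 ≈ 190.42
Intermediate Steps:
M(q) = -q
b(Y, g) = (Y + g)/(8 + g)
c(P, v) = -3*v (c(P, v) = (-1*4)*v + v = -4*v + v = -3*v)
(c(17, -12) + b(21, 4))*5 = (-3*(-12) + (21 + 4)/(8 + 4))*5 = (36 + 25/12)*5 = (457/12)*5 = 2285/12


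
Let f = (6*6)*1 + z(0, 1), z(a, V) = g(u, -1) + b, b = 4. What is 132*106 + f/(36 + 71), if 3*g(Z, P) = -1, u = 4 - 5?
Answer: 4491551/321 ≈ 13992.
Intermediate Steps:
u = -1
g(Z, P) = -⅓ (g(Z, P) = (⅓)*(-1) = -⅓)
z(a, V) = 11/3 (z(a, V) = -⅓ + 4 = 11/3)
f = 119/3 (f = (6*6)*1 + 11/3 = 36*1 + 11/3 = 36 + 11/3 = 119/3 ≈ 39.667)
132*106 + f/(36 + 71) = 132*106 + 119/(3*(36 + 71)) = 13992 + (119/3)/107 = 13992 + (119/3)*(1/107) = 13992 + 119/321 = 4491551/321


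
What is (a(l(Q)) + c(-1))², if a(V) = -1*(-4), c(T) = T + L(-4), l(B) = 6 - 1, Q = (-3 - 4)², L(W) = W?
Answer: 1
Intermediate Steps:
Q = 49 (Q = (-7)² = 49)
l(B) = 5
c(T) = -4 + T (c(T) = T - 4 = -4 + T)
a(V) = 4
(a(l(Q)) + c(-1))² = (4 + (-4 - 1))² = (4 - 5)² = (-1)² = 1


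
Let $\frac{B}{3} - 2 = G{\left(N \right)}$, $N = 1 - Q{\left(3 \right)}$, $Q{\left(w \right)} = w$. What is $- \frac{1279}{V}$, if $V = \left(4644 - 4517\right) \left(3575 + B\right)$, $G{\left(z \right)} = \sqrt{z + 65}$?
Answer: $- \frac{4580099}{1628520238} + \frac{11511 \sqrt{7}}{1628520238} \approx -0.0027937$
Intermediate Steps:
$N = -2$ ($N = 1 - 3 = -2$)
$G{\left(z \right)} = \sqrt{65 + z}$
$B = 6 + 9 \sqrt{7}$ ($B = 6 + 3 \sqrt{65 - 2} = 6 + 3 \sqrt{63} = 6 + 3 \cdot 3 \sqrt{7} = 6 + 9 \sqrt{7} \approx 29.812$)
$V = 454787 + 1143 \sqrt{7}$ ($V = \left(4644 - 4517\right) \left(3575 + \left(6 + 9 \sqrt{7}\right)\right) = 127 \left(3581 + 9 \sqrt{7}\right) = 454787 + 1143 \sqrt{7} \approx 4.5781 \cdot 10^{5}$)
$- \frac{1279}{V} = - \frac{1279}{454787 + 1143 \sqrt{7}}$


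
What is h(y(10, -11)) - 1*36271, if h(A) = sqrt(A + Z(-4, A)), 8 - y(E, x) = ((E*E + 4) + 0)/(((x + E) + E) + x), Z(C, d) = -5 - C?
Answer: -36271 + sqrt(59) ≈ -36263.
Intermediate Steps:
y(E, x) = 8 - (4 + E**2)/(2*E + 2*x) (y(E, x) = 8 - ((E*E + 4) + 0)/(((x + E) + E) + x) = 8 - ((E**2 + 4) + 0)/(((E + x) + E) + x) = 8 - ((4 + E**2) + 0)/((x + 2*E) + x) = 8 - (4 + E**2)/(2*E + 2*x))
h(A) = sqrt(-1 + A) (h(A) = sqrt(A + (-5 - 1*(-4))) = sqrt(A + (-5 + 4)) = sqrt(A - 1) = sqrt(-1 + A))
h(y(10, -11)) - 1*36271 = sqrt(-1 + (-2 + 8*10 + 8*(-11) - 1/2*10**2)/(10 - 11)) - 1*36271 = sqrt(-1 + (-2 + 80 - 88 - 1/2*100)/(-1)) - 36271 = sqrt(-1 - (-2 + 80 - 88 - 50)) - 36271 = sqrt(-1 - 1*(-60)) - 36271 = sqrt(-1 + 60) - 36271 = sqrt(59) - 36271 = -36271 + sqrt(59)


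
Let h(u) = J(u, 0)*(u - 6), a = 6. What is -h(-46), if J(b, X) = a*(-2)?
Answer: -624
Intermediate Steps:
J(b, X) = -12 (J(b, X) = 6*(-2) = -12)
h(u) = 72 - 12*u (h(u) = -12*(u - 6) = -12*(-6 + u) = 72 - 12*u)
-h(-46) = -(72 - 12*(-46)) = -(72 + 552) = -1*624 = -624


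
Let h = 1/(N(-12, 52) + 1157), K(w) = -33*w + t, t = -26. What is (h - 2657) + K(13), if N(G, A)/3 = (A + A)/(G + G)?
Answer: -3560127/1144 ≈ -3112.0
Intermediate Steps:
K(w) = -26 - 33*w (K(w) = -33*w - 26 = -26 - 33*w)
N(G, A) = 3*A/G (N(G, A) = 3*((A + A)/(G + G)) = 3*((2*A)/((2*G))) = 3*((2*A)*(1/(2*G))) = 3*(A/G) = 3*A/G)
h = 1/1144 (h = 1/(3*52/(-12) + 1157) = 1/(3*52*(-1/12) + 1157) = 1/(-13 + 1157) = 1/1144 ≈ 0.00087413)
(h - 2657) + K(13) = (1/1144 - 2657) + (-26 - 33*13) = -3039607/1144 + (-26 - 429) = -3039607/1144 - 455 = -3560127/1144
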